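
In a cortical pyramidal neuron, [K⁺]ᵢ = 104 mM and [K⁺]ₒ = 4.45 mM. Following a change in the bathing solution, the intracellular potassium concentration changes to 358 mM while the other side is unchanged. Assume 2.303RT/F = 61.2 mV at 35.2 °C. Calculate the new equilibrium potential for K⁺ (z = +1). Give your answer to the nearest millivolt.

-117 mV

After the shift: [K⁺]_out = 4.45, [K⁺]_in = 358 mM.
E_new = (61.2/1)·log₁₀(4.45/358) = 61.20 · (-1.9055) = -116.62 mV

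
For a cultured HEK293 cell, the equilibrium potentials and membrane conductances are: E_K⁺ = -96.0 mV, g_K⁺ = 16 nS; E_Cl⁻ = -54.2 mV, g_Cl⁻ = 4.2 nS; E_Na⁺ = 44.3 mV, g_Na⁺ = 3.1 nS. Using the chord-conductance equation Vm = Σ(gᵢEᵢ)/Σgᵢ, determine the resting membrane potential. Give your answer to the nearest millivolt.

Σ gᵢEᵢ = 16·(-96.0) + 4.2·(-54.2) + 3.1·(44.3) = -1626.31
Σ gᵢ = 16 + 4.2 + 3.1 = 23.3
Vm = -1626.31 / 23.3 = -69.80 mV

-70 mV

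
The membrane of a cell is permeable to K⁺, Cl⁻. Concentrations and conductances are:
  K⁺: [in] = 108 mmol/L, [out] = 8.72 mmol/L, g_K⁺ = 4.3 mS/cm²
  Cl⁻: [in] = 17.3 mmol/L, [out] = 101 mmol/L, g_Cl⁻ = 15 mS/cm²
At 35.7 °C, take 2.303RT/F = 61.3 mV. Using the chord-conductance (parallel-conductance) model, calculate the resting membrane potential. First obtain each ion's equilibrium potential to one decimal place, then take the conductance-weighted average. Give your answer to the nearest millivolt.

E_K⁺ = (61.3/1)·log₁₀(8.72/108) = -67.0 mV
E_Cl⁻ = (61.3/-1)·log₁₀(101/17.3) = -47.0 mV
Vm = (Σ gᵢEᵢ)/(Σ gᵢ) = (4.3·-67.0 + 15·-47.0) / (4.3 + 15)
= -993.10 / 19.3 = -51.46 mV

-51 mV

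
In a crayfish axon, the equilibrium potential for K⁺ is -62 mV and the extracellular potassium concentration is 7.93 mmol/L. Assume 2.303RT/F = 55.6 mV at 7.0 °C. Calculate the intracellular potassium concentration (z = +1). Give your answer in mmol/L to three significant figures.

103 mmol/L

Nernst: E = (55.6/1) · log₁₀([out]/[in]), so log₁₀([out]/[in]) = -62.0 × 1 / 55.6 = -1.1151.
[out]/[in] = 10^(-1.1151) = 0.07672.
[in] = 7.93 / 0.07672 = 103.4 mmol/L.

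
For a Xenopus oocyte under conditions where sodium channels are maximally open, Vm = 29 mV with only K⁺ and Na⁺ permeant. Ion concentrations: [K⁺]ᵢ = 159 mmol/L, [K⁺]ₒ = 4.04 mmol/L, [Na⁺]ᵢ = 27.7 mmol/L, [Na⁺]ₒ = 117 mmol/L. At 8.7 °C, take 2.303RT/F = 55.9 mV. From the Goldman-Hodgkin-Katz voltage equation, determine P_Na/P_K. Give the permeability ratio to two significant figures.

20

Let α = P_Na/P_K. GHK: Vm = 55.9·log₁₀[(Kₒ + α·Naₒ)/(Kᵢ + α·Naᵢ)].
10^(Vm/55.9) = 10^(29.0/55.9) = 3.302
So 3.302·(Kᵢ + α·Naᵢ) = Kₒ + α·Naₒ → α = (3.302·159.0 − 4.04) / (117.0 − 3.302·27.7)
α = (525 − 4.04) / (117.0 − 91.47) = 521/25.53 = 20.4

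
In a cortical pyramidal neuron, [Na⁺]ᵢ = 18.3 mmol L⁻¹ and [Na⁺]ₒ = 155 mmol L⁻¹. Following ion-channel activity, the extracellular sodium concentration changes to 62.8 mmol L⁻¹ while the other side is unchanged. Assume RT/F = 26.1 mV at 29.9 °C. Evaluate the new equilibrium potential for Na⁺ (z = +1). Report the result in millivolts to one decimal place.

After the shift: [Na⁺]_out = 62.8, [Na⁺]_in = 18.3 mmol L⁻¹.
E_new = (26.1/1)·ln(62.8/18.3) = 26.10 · (1.2331) = 32.18 mV

32.2 mV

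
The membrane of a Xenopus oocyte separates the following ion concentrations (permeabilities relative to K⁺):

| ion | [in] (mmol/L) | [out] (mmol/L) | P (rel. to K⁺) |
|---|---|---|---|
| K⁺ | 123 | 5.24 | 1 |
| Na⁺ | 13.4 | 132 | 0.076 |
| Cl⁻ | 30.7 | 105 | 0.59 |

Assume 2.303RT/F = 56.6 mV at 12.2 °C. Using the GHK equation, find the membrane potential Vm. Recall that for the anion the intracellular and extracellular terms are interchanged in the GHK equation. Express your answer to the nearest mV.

Vm = 56.6 · log₁₀[(Σ P·[cation]ₒ + Σ P·[anion]ᵢ) / (Σ P·[cation]ᵢ + Σ P·[anion]ₒ)]
Numerator = 1×5.24 + 0.076×132 + 0.59×30.7 = 33.38
Denominator = 1×123 + 0.076×13.4 + 0.59×105 = 186
Vm = 56.6 · log₁₀(0.17952) = 56.6 × (-0.7459) = -42.22 mV

-42 mV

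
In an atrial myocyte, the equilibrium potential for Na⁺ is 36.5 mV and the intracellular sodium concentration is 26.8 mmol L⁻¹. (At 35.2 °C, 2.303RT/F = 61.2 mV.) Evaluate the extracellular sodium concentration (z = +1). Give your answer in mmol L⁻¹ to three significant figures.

Nernst: E = (61.2/1) · log₁₀([out]/[in]), so log₁₀([out]/[in]) = 36.5 × 1 / 61.2 = 0.5964.
[out]/[in] = 10^(0.5964) = 3.948.
[out] = 3.948 × 26.8 = 105.8 mmol L⁻¹.

106 mmol L⁻¹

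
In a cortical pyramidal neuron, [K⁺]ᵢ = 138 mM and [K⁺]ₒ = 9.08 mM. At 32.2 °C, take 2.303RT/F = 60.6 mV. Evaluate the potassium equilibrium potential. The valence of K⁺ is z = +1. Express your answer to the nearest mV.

-72 mV

E = (60.6/z) · log₁₀([K⁺]_out/[K⁺]_in) with z = +1.
= (60.6/1) · log₁₀(9.08/138) = 60.60 · log₁₀(0.0658)
= 60.60 · (-1.1818) = -71.62 mV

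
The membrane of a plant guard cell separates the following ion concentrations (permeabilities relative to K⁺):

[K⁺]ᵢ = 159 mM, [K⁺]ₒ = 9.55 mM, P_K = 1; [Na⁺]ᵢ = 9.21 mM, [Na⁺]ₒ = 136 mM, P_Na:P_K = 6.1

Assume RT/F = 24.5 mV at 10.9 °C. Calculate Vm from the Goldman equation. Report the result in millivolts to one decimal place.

Vm = 24.5 · ln[(Σ P·[cation]ₒ + Σ P·[anion]ᵢ) / (Σ P·[cation]ᵢ + Σ P·[anion]ₒ)]
Numerator = 1×9.55 + 6.1×136 = 839.1
Denominator = 1×159 + 6.1×9.21 = 215.2
Vm = 24.5 · ln(3.8997) = 24.5 × (1.3609) = 33.34 mV

33.3 mV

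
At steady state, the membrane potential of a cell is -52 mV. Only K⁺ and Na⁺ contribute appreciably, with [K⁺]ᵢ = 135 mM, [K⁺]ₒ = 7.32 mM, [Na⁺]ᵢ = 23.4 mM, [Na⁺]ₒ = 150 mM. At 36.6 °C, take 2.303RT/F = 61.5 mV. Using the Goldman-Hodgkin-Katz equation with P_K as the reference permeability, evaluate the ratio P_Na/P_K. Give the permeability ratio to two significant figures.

0.081

Let α = P_Na/P_K. GHK: Vm = 61.5·log₁₀[(Kₒ + α·Naₒ)/(Kᵢ + α·Naᵢ)].
10^(Vm/61.5) = 10^(-52.0/61.5) = 0.14272
So 0.14272·(Kᵢ + α·Naᵢ) = Kₒ + α·Naₒ → α = (0.14272·135.0 − 7.32) / (150.0 − 0.14272·23.4)
α = (19.27 − 7.32) / (150.0 − 3.34) = 11.95/146.7 = 0.08146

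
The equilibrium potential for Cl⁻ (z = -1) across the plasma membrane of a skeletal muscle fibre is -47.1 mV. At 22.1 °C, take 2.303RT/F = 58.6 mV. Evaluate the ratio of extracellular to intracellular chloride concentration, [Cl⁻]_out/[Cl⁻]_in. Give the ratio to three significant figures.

6.36

log₁₀([out]/[in]) = E·z/(58.6) = -47.1 × -1 / 58.6 = 0.8038
[out]/[in] = 10^(0.8038) = 6.364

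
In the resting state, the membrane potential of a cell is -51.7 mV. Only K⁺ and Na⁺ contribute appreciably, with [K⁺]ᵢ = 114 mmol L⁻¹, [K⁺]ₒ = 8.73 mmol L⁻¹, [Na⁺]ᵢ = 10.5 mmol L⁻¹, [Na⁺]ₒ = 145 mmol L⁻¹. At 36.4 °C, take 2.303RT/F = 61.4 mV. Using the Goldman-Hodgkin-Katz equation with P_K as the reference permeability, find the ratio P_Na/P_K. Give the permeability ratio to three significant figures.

Let α = P_Na/P_K. GHK: Vm = 61.4·log₁₀[(Kₒ + α·Naₒ)/(Kᵢ + α·Naᵢ)].
10^(Vm/61.4) = 10^(-51.7/61.4) = 0.14387
So 0.14387·(Kᵢ + α·Naᵢ) = Kₒ + α·Naₒ → α = (0.14387·114.0 − 8.73) / (145.0 − 0.14387·10.5)
α = (16.4 − 8.73) / (145.0 − 1.511) = 7.672/143.5 = 0.05346

0.0535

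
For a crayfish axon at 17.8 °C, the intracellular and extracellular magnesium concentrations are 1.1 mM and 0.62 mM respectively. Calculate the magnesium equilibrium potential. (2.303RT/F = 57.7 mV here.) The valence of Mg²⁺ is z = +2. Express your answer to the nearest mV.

E = (57.7/z) · log₁₀([Mg²⁺]_out/[Mg²⁺]_in) with z = +2.
= (57.7/2) · log₁₀(0.62/1.1) = 28.85 · log₁₀(0.5636)
= 28.85 · (-0.2490) = -7.18 mV

-7 mV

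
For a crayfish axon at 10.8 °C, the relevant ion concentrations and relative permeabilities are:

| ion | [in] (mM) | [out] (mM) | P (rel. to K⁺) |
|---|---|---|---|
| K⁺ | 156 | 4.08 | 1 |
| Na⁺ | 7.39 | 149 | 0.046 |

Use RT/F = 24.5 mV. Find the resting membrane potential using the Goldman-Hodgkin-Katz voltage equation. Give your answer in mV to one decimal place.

Vm = 24.5 · ln[(Σ P·[cation]ₒ + Σ P·[anion]ᵢ) / (Σ P·[cation]ᵢ + Σ P·[anion]ₒ)]
Numerator = 1×4.08 + 0.046×149 = 10.93
Denominator = 1×156 + 0.046×7.39 = 156.3
Vm = 24.5 · ln(0.069937) = 24.5 × (-2.6602) = -65.17 mV

-65.2 mV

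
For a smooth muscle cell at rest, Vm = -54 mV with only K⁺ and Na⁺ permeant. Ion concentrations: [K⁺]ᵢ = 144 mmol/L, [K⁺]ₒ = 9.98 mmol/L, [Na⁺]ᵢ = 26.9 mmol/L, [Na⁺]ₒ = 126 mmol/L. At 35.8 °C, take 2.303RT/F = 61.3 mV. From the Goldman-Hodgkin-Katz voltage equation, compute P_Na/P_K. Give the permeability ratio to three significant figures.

Let α = P_Na/P_K. GHK: Vm = 61.3·log₁₀[(Kₒ + α·Naₒ)/(Kᵢ + α·Naᵢ)].
10^(Vm/61.3) = 10^(-54.0/61.3) = 0.13155
So 0.13155·(Kᵢ + α·Naᵢ) = Kₒ + α·Naₒ → α = (0.13155·144.0 − 9.98) / (126.0 − 0.13155·26.9)
α = (18.94 − 9.98) / (126.0 − 3.539) = 8.963/122.5 = 0.07319

0.0732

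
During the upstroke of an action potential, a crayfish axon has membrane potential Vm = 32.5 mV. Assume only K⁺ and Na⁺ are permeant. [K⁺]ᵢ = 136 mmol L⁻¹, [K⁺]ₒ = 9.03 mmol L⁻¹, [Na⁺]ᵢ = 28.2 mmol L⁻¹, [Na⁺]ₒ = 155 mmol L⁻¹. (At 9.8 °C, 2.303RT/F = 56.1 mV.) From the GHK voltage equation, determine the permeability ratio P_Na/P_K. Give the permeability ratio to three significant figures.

Let α = P_Na/P_K. GHK: Vm = 56.1·log₁₀[(Kₒ + α·Naₒ)/(Kᵢ + α·Naᵢ)].
10^(Vm/56.1) = 10^(32.5/56.1) = 3.796
So 3.796·(Kᵢ + α·Naᵢ) = Kₒ + α·Naₒ → α = (3.796·136.0 − 9.03) / (155.0 − 3.796·28.2)
α = (516.3 − 9.03) / (155.0 − 107) = 507.2/47.95 = 10.58

10.6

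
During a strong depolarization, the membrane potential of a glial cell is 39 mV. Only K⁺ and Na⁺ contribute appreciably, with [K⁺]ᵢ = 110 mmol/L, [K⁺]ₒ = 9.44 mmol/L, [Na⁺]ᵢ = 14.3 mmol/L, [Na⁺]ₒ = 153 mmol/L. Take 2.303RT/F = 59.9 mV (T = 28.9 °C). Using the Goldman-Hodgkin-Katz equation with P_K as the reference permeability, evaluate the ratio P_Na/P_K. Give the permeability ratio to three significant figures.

Let α = P_Na/P_K. GHK: Vm = 59.9·log₁₀[(Kₒ + α·Naₒ)/(Kᵢ + α·Naᵢ)].
10^(Vm/59.9) = 10^(39.0/59.9) = 4.478
So 4.478·(Kᵢ + α·Naᵢ) = Kₒ + α·Naₒ → α = (4.478·110.0 − 9.44) / (153.0 − 4.478·14.3)
α = (492.6 − 9.44) / (153.0 − 64.04) = 483.1/88.96 = 5.431

5.43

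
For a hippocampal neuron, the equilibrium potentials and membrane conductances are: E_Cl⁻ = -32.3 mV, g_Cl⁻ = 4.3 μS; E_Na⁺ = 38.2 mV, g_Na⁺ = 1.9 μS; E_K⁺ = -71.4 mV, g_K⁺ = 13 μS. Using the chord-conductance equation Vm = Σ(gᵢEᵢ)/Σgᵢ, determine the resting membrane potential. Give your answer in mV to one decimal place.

Σ gᵢEᵢ = 4.3·(-32.3) + 1.9·(38.2) + 13·(-71.4) = -994.51
Σ gᵢ = 4.3 + 1.9 + 13 = 19.2
Vm = -994.51 / 19.2 = -51.80 mV

-51.8 mV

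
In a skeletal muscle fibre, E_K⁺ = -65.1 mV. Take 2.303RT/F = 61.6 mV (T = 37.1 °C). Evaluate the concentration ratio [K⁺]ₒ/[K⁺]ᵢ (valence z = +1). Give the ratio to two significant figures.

0.088

log₁₀([out]/[in]) = E·z/(61.6) = -65.1 × 1 / 61.6 = -1.0568
[out]/[in] = 10^(-1.0568) = 0.08774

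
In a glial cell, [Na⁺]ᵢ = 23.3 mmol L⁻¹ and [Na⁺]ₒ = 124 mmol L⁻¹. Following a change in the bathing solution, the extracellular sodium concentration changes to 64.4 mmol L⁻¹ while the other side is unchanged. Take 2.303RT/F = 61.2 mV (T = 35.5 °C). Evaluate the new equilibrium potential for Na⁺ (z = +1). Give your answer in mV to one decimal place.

After the shift: [Na⁺]_out = 64.4, [Na⁺]_in = 23.3 mmol L⁻¹.
E_new = (61.2/1)·log₁₀(64.4/23.3) = 61.20 · (0.4415) = 27.02 mV

27.0 mV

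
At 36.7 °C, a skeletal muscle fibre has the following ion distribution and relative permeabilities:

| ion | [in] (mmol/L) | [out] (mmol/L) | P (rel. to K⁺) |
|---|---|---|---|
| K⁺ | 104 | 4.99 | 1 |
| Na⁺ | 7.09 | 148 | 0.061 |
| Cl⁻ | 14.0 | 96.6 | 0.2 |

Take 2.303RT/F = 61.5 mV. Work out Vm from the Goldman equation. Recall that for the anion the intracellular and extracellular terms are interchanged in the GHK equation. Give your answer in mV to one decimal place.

Vm = 61.5 · log₁₀[(Σ P·[cation]ₒ + Σ P·[anion]ᵢ) / (Σ P·[cation]ᵢ + Σ P·[anion]ₒ)]
Numerator = 1×4.99 + 0.061×148 + 0.2×14.0 = 16.82
Denominator = 1×104 + 0.061×7.09 + 0.2×96.6 = 123.8
Vm = 61.5 · log₁₀(0.1359) = 61.5 × (-0.8668) = -53.31 mV

-53.3 mV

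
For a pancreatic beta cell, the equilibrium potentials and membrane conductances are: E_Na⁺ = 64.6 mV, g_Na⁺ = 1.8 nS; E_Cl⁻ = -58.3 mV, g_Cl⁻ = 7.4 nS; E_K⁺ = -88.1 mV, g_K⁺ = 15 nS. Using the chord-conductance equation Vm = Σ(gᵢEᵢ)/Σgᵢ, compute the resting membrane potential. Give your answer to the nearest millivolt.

-68 mV

Σ gᵢEᵢ = 1.8·(64.6) + 7.4·(-58.3) + 15·(-88.1) = -1636.64
Σ gᵢ = 1.8 + 7.4 + 15 = 24.2
Vm = -1636.64 / 24.2 = -67.63 mV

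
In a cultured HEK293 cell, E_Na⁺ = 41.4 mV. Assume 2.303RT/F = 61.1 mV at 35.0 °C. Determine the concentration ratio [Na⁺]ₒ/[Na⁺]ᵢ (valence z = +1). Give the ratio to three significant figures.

log₁₀([out]/[in]) = E·z/(61.1) = 41.4 × 1 / 61.1 = 0.6776
[out]/[in] = 10^(0.6776) = 4.76

4.76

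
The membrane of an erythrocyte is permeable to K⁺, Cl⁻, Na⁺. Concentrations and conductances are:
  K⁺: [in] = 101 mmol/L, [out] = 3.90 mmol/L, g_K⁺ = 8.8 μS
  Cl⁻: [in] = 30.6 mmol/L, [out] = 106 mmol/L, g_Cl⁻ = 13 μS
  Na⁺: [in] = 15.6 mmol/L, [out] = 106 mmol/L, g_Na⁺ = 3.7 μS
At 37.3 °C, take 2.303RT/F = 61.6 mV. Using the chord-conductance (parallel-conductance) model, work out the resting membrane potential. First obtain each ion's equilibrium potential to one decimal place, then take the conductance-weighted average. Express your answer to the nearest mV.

-40 mV

E_K⁺ = (61.6/1)·log₁₀(3.90/101) = -87.1 mV
E_Cl⁻ = (61.6/-1)·log₁₀(106/30.6) = -33.2 mV
E_Na⁺ = (61.6/1)·log₁₀(106/15.6) = 51.3 mV
Vm = (Σ gᵢEᵢ)/(Σ gᵢ) = (8.8·-87.1 + 13·-33.2 + 3.7·51.3) / (8.8 + 13 + 3.7)
= -1008.27 / 25.5 = -39.54 mV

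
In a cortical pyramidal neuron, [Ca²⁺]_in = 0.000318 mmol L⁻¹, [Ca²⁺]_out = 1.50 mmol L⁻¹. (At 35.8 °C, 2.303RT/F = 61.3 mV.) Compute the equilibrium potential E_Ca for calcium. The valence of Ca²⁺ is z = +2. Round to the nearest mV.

E = (61.3/z) · log₁₀([Ca²⁺]_out/[Ca²⁺]_in) with z = +2.
= (61.3/2) · log₁₀(1.50/0.000318) = 30.65 · log₁₀(4717)
= 30.65 · (3.6737) = 112.60 mV

113 mV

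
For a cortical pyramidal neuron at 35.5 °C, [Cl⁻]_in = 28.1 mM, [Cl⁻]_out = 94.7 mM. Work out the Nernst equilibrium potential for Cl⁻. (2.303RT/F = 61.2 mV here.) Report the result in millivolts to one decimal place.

-32.3 mV

E = (61.2/z) · log₁₀([Cl⁻]_out/[Cl⁻]_in) with z = -1.
For an anion, dividing by z = -1 reverses the sign.
= (61.2/-1) · log₁₀(94.7/28.1) = -61.20 · log₁₀(3.37)
= -61.20 · (0.5276) = -32.29 mV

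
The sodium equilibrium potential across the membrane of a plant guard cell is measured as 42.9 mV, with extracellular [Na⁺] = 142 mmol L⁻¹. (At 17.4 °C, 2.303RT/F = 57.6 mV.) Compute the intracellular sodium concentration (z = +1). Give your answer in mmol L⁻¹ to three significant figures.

25.6 mmol L⁻¹

Nernst: E = (57.6/1) · log₁₀([out]/[in]), so log₁₀([out]/[in]) = 42.9 × 1 / 57.6 = 0.7448.
[out]/[in] = 10^(0.7448) = 5.556.
[in] = 142 / 5.556 = 25.56 mmol L⁻¹.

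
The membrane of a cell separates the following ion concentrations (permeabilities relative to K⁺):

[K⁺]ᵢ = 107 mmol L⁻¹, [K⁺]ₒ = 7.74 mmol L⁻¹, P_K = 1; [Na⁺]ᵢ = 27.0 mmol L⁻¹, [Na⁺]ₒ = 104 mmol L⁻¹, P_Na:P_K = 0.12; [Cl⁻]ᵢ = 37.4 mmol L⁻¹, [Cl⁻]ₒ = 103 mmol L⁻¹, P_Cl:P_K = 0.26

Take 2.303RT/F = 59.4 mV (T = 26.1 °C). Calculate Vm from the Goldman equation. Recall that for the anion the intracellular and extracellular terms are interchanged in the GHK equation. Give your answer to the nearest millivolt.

Vm = 59.4 · log₁₀[(Σ P·[cation]ₒ + Σ P·[anion]ᵢ) / (Σ P·[cation]ᵢ + Σ P·[anion]ₒ)]
Numerator = 1×7.74 + 0.12×104 + 0.26×37.4 = 29.94
Denominator = 1×107 + 0.12×27.0 + 0.26×103 = 137
Vm = 59.4 · log₁₀(0.21854) = 59.4 × (-0.6605) = -39.23 mV

-39 mV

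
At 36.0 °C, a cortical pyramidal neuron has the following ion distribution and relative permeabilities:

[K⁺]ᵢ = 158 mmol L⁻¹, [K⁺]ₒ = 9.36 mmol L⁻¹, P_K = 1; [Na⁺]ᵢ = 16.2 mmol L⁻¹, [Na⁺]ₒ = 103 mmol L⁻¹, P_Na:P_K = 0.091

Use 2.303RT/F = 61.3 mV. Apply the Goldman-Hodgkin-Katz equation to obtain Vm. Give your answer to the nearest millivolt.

-57 mV

Vm = 61.3 · log₁₀[(Σ P·[cation]ₒ + Σ P·[anion]ᵢ) / (Σ P·[cation]ᵢ + Σ P·[anion]ₒ)]
Numerator = 1×9.36 + 0.091×103 = 18.73
Denominator = 1×158 + 0.091×16.2 = 159.5
Vm = 61.3 · log₁₀(0.11747) = 61.3 × (-0.9301) = -57.01 mV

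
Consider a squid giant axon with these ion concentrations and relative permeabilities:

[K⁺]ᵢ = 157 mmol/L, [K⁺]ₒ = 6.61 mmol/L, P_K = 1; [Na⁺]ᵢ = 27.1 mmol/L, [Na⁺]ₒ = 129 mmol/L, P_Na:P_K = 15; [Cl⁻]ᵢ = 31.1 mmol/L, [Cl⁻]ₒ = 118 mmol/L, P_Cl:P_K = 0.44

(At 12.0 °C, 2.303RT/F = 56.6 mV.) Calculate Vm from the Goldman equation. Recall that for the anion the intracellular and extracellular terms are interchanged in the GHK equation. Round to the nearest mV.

28 mV

Vm = 56.6 · log₁₀[(Σ P·[cation]ₒ + Σ P·[anion]ᵢ) / (Σ P·[cation]ᵢ + Σ P·[anion]ₒ)]
Numerator = 1×6.61 + 15×129 + 0.44×31.1 = 1955
Denominator = 1×157 + 15×27.1 + 0.44×118 = 615.4
Vm = 56.6 · log₁₀(3.1772) = 56.6 × (0.5020) = 28.42 mV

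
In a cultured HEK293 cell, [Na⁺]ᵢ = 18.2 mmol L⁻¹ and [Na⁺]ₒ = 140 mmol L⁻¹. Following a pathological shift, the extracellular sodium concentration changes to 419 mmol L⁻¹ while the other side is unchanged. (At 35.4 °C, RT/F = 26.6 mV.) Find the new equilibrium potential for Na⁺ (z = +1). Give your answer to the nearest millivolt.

83 mV

After the shift: [Na⁺]_out = 419, [Na⁺]_in = 18.2 mmol L⁻¹.
E_new = (26.6/1)·ln(419/18.2) = 26.60 · (3.1364) = 83.43 mV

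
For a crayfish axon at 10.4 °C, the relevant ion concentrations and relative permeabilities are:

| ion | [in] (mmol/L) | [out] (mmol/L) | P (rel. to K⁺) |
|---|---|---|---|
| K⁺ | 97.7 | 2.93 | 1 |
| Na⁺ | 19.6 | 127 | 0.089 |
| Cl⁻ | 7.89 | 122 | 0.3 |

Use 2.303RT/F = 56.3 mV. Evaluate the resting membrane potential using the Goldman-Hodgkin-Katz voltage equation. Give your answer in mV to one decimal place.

-51.4 mV

Vm = 56.3 · log₁₀[(Σ P·[cation]ₒ + Σ P·[anion]ᵢ) / (Σ P·[cation]ᵢ + Σ P·[anion]ₒ)]
Numerator = 1×2.93 + 0.089×127 + 0.3×7.89 = 16.6
Denominator = 1×97.7 + 0.089×19.6 + 0.3×122 = 136
Vm = 56.3 · log₁₀(0.12202) = 56.3 × (-0.9136) = -51.43 mV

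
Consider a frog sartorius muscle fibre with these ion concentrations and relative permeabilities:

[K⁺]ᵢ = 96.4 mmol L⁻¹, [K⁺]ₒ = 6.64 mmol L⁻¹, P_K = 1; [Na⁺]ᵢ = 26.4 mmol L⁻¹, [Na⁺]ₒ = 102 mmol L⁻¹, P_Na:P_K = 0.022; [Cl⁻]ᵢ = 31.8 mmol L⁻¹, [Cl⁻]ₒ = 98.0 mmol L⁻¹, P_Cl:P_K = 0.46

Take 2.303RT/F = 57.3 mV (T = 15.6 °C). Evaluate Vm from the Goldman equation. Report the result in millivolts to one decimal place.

Vm = 57.3 · log₁₀[(Σ P·[cation]ₒ + Σ P·[anion]ᵢ) / (Σ P·[cation]ᵢ + Σ P·[anion]ₒ)]
Numerator = 1×6.64 + 0.022×102 + 0.46×31.8 = 23.51
Denominator = 1×96.4 + 0.022×26.4 + 0.46×98.0 = 142.1
Vm = 57.3 · log₁₀(0.16551) = 57.3 × (-0.7812) = -44.76 mV

-44.8 mV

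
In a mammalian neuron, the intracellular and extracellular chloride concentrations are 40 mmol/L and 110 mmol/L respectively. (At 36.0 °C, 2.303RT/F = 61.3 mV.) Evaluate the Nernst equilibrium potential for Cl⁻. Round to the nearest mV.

-27 mV

E = (61.3/z) · log₁₀([Cl⁻]_out/[Cl⁻]_in) with z = -1.
For an anion, dividing by z = -1 reverses the sign.
= (61.3/-1) · log₁₀(110/40) = -61.30 · log₁₀(2.75)
= -61.30 · (0.4393) = -26.93 mV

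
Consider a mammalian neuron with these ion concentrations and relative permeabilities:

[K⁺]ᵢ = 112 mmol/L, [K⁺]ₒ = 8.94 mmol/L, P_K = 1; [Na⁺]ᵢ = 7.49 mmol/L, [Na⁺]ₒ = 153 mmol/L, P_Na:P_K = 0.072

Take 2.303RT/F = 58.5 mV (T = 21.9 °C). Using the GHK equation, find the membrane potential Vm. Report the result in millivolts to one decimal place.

-43.9 mV

Vm = 58.5 · log₁₀[(Σ P·[cation]ₒ + Σ P·[anion]ᵢ) / (Σ P·[cation]ᵢ + Σ P·[anion]ₒ)]
Numerator = 1×8.94 + 0.072×153 = 19.96
Denominator = 1×112 + 0.072×7.49 = 112.5
Vm = 58.5 · log₁₀(0.17732) = 58.5 × (-0.7512) = -43.95 mV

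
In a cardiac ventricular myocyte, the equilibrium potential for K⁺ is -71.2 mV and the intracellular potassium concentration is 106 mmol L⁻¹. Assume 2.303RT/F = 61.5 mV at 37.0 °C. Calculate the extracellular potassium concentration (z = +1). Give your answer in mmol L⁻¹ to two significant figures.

7.4 mmol L⁻¹

Nernst: E = (61.5/1) · log₁₀([out]/[in]), so log₁₀([out]/[in]) = -71.2 × 1 / 61.5 = -1.1577.
[out]/[in] = 10^(-1.1577) = 0.06955.
[out] = 0.06955 × 106 = 7.372 mmol L⁻¹.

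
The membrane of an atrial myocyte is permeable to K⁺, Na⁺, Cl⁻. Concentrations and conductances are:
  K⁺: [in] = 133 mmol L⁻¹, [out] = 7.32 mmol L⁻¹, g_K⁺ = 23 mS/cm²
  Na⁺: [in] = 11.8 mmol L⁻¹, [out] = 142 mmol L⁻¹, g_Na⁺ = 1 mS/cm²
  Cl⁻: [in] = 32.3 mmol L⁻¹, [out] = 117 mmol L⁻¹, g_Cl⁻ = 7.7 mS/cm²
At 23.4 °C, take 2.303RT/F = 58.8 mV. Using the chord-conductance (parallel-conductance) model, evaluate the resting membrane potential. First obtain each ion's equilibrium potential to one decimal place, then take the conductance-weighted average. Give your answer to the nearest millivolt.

E_K⁺ = (58.8/1)·log₁₀(7.32/133) = -74.0 mV
E_Na⁺ = (58.8/1)·log₁₀(142/11.8) = 63.5 mV
E_Cl⁻ = (58.8/-1)·log₁₀(117/32.3) = -32.9 mV
Vm = (Σ gᵢEᵢ)/(Σ gᵢ) = (23·-74.0 + 1·63.5 + 7.7·-32.9) / (23 + 1 + 7.7)
= -1891.83 / 31.7 = -59.68 mV

-60 mV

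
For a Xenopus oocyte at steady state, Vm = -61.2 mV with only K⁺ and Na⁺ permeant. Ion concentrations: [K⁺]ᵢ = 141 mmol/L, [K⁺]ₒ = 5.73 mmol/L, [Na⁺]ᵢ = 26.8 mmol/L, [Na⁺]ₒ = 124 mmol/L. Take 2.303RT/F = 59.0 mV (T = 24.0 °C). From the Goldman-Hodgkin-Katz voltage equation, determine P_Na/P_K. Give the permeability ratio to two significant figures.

Let α = P_Na/P_K. GHK: Vm = 59.0·log₁₀[(Kₒ + α·Naₒ)/(Kᵢ + α·Naᵢ)].
10^(Vm/59.0) = 10^(-61.2/59.0) = 0.091772
So 0.091772·(Kᵢ + α·Naᵢ) = Kₒ + α·Naₒ → α = (0.091772·141.0 − 5.73) / (124.0 − 0.091772·26.8)
α = (12.94 − 5.73) / (124.0 − 2.459) = 7.21/121.5 = 0.05932

0.059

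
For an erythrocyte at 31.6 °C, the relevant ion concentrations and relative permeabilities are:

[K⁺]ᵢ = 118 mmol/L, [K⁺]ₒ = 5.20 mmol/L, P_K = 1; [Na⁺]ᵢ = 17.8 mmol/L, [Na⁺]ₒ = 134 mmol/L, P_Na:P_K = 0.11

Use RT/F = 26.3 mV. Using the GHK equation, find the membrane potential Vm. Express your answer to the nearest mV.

-47 mV

Vm = 26.3 · ln[(Σ P·[cation]ₒ + Σ P·[anion]ᵢ) / (Σ P·[cation]ᵢ + Σ P·[anion]ₒ)]
Numerator = 1×5.20 + 0.11×134 = 19.94
Denominator = 1×118 + 0.11×17.8 = 120
Vm = 26.3 · ln(0.16622) = 26.3 × (-1.7944) = -47.19 mV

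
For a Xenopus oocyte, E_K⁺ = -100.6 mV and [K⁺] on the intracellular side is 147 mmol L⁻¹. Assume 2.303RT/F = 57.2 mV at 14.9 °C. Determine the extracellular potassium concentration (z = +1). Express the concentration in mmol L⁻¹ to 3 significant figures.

Nernst: E = (57.2/1) · log₁₀([out]/[in]), so log₁₀([out]/[in]) = -100.6 × 1 / 57.2 = -1.7587.
[out]/[in] = 10^(-1.7587) = 0.01743.
[out] = 0.01743 × 147 = 2.562 mmol L⁻¹.

2.56 mmol L⁻¹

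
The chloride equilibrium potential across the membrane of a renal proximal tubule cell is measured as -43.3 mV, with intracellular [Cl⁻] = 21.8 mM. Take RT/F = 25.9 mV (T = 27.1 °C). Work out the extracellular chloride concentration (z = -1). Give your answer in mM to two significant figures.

120 mM

Nernst: E = (25.9/-1) · ln([out]/[in]), so ln([out]/[in]) = -43.3 × -1 / 25.9 = 1.6718.
[out]/[in] = e^(1.6718) = 5.322.
[out] = 5.322 × 21.8 = 116 mM.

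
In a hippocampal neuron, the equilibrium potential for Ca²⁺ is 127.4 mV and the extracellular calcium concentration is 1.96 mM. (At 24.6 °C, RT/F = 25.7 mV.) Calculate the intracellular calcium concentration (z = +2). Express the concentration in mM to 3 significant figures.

0.0000969 mM

Nernst: E = (25.7/2) · ln([out]/[in]), so ln([out]/[in]) = 127.4 × 2 / 25.7 = 9.9144.
[out]/[in] = e^(9.9144) = 2.022e+04.
[in] = 1.96 / 2.022e+04 = 9.694e-05 mM.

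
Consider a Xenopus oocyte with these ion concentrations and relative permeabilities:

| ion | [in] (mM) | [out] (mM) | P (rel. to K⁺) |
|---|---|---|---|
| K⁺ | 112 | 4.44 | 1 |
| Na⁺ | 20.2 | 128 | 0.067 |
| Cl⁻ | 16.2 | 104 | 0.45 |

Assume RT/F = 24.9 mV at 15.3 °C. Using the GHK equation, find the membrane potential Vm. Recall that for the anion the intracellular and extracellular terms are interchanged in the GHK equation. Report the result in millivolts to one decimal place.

-51.4 mV

Vm = 24.9 · ln[(Σ P·[cation]ₒ + Σ P·[anion]ᵢ) / (Σ P·[cation]ᵢ + Σ P·[anion]ₒ)]
Numerator = 1×4.44 + 0.067×128 + 0.45×16.2 = 20.31
Denominator = 1×112 + 0.067×20.2 + 0.45×104 = 160.2
Vm = 24.9 · ln(0.12679) = 24.9 × (-2.0652) = -51.42 mV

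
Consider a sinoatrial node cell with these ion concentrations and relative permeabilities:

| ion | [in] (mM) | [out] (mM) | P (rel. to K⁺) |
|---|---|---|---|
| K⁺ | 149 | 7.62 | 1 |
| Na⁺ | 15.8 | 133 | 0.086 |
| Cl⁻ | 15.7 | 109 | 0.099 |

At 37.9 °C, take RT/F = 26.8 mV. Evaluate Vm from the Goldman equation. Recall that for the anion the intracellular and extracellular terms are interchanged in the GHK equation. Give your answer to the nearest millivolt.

Vm = 26.8 · ln[(Σ P·[cation]ₒ + Σ P·[anion]ᵢ) / (Σ P·[cation]ᵢ + Σ P·[anion]ₒ)]
Numerator = 1×7.62 + 0.086×133 + 0.099×15.7 = 20.61
Denominator = 1×149 + 0.086×15.8 + 0.099×109 = 161.1
Vm = 26.8 · ln(0.12791) = 26.8 × (-2.0564) = -55.11 mV

-55 mV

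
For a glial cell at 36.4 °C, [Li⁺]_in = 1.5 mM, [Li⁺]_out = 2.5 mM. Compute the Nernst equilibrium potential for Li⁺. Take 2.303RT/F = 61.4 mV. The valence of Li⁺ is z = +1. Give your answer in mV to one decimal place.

13.6 mV

E = (61.4/z) · log₁₀([Li⁺]_out/[Li⁺]_in) with z = +1.
= (61.4/1) · log₁₀(2.5/1.5) = 61.40 · log₁₀(1.667)
= 61.40 · (0.2218) = 13.62 mV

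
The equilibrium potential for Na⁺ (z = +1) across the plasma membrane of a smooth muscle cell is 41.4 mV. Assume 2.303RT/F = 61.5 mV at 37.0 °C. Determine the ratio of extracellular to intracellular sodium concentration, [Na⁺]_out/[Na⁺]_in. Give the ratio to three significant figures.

4.71

log₁₀([out]/[in]) = E·z/(61.5) = 41.4 × 1 / 61.5 = 0.6732
[out]/[in] = 10^(0.6732) = 4.712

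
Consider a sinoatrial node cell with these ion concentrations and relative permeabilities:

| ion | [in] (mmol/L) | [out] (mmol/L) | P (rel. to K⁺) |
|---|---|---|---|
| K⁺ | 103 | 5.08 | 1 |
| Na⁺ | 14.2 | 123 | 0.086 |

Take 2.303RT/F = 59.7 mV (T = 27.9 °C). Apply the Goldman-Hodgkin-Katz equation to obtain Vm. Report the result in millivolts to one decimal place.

-49.1 mV

Vm = 59.7 · log₁₀[(Σ P·[cation]ₒ + Σ P·[anion]ᵢ) / (Σ P·[cation]ᵢ + Σ P·[anion]ₒ)]
Numerator = 1×5.08 + 0.086×123 = 15.66
Denominator = 1×103 + 0.086×14.2 = 104.2
Vm = 59.7 · log₁₀(0.15024) = 59.7 × (-0.8232) = -49.15 mV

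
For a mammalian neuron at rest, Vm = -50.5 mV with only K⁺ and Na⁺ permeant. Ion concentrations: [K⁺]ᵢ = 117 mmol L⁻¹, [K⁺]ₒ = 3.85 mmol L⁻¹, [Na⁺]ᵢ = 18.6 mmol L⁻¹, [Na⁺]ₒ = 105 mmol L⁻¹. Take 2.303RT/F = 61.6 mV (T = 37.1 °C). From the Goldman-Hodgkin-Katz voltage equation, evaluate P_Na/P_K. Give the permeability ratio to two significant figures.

0.14

Let α = P_Na/P_K. GHK: Vm = 61.6·log₁₀[(Kₒ + α·Naₒ)/(Kᵢ + α·Naᵢ)].
10^(Vm/61.6) = 10^(-50.5/61.6) = 0.15142
So 0.15142·(Kᵢ + α·Naᵢ) = Kₒ + α·Naₒ → α = (0.15142·117.0 − 3.85) / (105.0 − 0.15142·18.6)
α = (17.72 − 3.85) / (105.0 − 2.816) = 13.87/102.2 = 0.1357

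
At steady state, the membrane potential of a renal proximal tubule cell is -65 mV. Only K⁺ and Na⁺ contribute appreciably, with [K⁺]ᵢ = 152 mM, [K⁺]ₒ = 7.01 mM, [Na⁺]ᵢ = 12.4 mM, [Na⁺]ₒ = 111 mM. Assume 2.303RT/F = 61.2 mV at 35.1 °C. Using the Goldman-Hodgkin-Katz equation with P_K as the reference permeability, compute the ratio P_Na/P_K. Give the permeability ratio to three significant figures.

Let α = P_Na/P_K. GHK: Vm = 61.2·log₁₀[(Kₒ + α·Naₒ)/(Kᵢ + α·Naᵢ)].
10^(Vm/61.2) = 10^(-65.0/61.2) = 0.086678
So 0.086678·(Kᵢ + α·Naᵢ) = Kₒ + α·Naₒ → α = (0.086678·152.0 − 7.01) / (111.0 − 0.086678·12.4)
α = (13.18 − 7.01) / (111.0 − 1.075) = 6.165/109.9 = 0.05608

0.0561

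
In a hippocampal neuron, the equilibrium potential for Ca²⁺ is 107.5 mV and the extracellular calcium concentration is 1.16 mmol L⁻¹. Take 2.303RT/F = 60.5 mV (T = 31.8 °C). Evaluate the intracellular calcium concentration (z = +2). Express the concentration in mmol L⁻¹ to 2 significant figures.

0.00032 mmol L⁻¹

Nernst: E = (60.5/2) · log₁₀([out]/[in]), so log₁₀([out]/[in]) = 107.5 × 2 / 60.5 = 3.5537.
[out]/[in] = 10^(3.5537) = 3579.
[in] = 1.16 / 3579 = 0.0003241 mmol L⁻¹.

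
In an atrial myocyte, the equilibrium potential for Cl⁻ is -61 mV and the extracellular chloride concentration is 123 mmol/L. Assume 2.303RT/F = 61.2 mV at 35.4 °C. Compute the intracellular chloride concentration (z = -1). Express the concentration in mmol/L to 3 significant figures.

12.4 mmol/L

Nernst: E = (61.2/-1) · log₁₀([out]/[in]), so log₁₀([out]/[in]) = -61.0 × -1 / 61.2 = 0.9967.
[out]/[in] = 10^(0.9967) = 9.925.
[in] = 123 / 9.925 = 12.39 mmol/L.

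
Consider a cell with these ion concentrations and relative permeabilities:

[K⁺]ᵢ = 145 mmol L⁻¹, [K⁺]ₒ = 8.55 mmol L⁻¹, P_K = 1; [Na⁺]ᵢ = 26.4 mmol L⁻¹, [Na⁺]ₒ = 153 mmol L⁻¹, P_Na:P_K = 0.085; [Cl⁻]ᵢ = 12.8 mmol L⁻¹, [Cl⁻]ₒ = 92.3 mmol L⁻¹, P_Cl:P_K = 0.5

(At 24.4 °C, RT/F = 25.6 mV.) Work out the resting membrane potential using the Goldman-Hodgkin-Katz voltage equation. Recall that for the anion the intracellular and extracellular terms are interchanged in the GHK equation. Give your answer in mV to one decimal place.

Vm = 25.6 · ln[(Σ P·[cation]ₒ + Σ P·[anion]ᵢ) / (Σ P·[cation]ᵢ + Σ P·[anion]ₒ)]
Numerator = 1×8.55 + 0.085×153 + 0.5×12.8 = 27.95
Denominator = 1×145 + 0.085×26.4 + 0.5×92.3 = 193.4
Vm = 25.6 · ln(0.14455) = 25.6 × (-1.9341) = -49.51 mV

-49.5 mV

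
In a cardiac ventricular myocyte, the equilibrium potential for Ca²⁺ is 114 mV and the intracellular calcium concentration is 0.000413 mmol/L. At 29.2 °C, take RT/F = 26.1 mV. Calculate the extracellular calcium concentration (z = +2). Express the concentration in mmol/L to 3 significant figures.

2.57 mmol/L

Nernst: E = (26.1/2) · ln([out]/[in]), so ln([out]/[in]) = 114.0 × 2 / 26.1 = 8.7356.
[out]/[in] = e^(8.7356) = 6221.
[out] = 6221 × 0.000413 = 2.569 mmol/L.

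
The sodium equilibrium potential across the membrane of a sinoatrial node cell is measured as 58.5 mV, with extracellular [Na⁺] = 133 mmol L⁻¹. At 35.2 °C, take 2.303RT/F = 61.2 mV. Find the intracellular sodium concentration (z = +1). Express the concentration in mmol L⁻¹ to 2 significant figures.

Nernst: E = (61.2/1) · log₁₀([out]/[in]), so log₁₀([out]/[in]) = 58.5 × 1 / 61.2 = 0.9559.
[out]/[in] = 10^(0.9559) = 9.034.
[in] = 133 / 9.034 = 14.72 mmol L⁻¹.

15 mmol L⁻¹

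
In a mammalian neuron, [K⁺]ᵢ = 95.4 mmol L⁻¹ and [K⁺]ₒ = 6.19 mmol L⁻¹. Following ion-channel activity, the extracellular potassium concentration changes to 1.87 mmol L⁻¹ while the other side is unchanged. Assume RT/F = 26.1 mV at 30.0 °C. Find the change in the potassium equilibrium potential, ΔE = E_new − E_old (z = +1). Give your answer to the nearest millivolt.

-31 mV

E_old = (26.1/1)·ln(6.19/95.4) = -71.39 mV
E_new = (26.1/1)·ln(1.87/95.4) = -102.63 mV
ΔE = -102.63 − (-71.39) = -31.24 mV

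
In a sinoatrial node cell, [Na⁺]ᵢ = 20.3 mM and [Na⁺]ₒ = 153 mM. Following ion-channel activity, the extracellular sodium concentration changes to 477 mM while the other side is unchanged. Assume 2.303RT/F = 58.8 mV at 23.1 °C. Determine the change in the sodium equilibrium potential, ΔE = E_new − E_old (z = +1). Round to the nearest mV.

29 mV

E_old = (58.8/1)·log₁₀(153/20.3) = 51.58 mV
E_new = (58.8/1)·log₁₀(477/20.3) = 80.62 mV
ΔE = 80.62 − (51.58) = 29.04 mV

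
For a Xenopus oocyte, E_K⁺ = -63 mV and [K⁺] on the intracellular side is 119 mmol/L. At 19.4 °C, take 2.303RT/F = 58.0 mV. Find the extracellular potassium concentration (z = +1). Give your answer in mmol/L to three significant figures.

9.76 mmol/L

Nernst: E = (58.0/1) · log₁₀([out]/[in]), so log₁₀([out]/[in]) = -63.0 × 1 / 58.0 = -1.0862.
[out]/[in] = 10^(-1.0862) = 0.082.
[out] = 0.082 × 119 = 9.758 mmol/L.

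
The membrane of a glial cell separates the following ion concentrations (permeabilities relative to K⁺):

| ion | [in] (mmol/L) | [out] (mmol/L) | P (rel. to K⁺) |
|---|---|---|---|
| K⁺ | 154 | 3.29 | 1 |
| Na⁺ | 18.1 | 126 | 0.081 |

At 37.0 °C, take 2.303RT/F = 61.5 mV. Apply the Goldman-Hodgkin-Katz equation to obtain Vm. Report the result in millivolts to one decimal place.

-65.3 mV

Vm = 61.5 · log₁₀[(Σ P·[cation]ₒ + Σ P·[anion]ᵢ) / (Σ P·[cation]ᵢ + Σ P·[anion]ₒ)]
Numerator = 1×3.29 + 0.081×126 = 13.5
Denominator = 1×154 + 0.081×18.1 = 155.5
Vm = 61.5 · log₁₀(0.08681) = 61.5 × (-1.0614) = -65.28 mV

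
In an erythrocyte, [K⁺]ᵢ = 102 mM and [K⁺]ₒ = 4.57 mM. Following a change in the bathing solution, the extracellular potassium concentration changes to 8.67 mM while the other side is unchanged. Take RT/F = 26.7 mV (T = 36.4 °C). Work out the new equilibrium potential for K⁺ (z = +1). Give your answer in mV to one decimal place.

-65.8 mV

After the shift: [K⁺]_out = 8.67, [K⁺]_in = 102 mM.
E_new = (26.7/1)·ln(8.67/102) = 26.70 · (-2.4651) = -65.82 mV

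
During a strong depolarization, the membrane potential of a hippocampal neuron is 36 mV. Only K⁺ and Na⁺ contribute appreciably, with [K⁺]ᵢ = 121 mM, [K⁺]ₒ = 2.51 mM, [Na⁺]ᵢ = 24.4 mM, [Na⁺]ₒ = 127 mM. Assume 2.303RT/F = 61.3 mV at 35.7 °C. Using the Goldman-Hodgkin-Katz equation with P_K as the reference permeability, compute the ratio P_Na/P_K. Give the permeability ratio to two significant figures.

14

Let α = P_Na/P_K. GHK: Vm = 61.3·log₁₀[(Kₒ + α·Naₒ)/(Kᵢ + α·Naᵢ)].
10^(Vm/61.3) = 10^(36.0/61.3) = 3.8661
So 3.8661·(Kᵢ + α·Naᵢ) = Kₒ + α·Naₒ → α = (3.8661·121.0 − 2.51) / (127.0 − 3.8661·24.4)
α = (467.8 − 2.51) / (127.0 − 94.33) = 465.3/32.67 = 14.24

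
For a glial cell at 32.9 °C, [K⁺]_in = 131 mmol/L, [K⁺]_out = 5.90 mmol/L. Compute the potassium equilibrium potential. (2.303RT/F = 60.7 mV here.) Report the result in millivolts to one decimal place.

-81.7 mV

E = (60.7/z) · log₁₀([K⁺]_out/[K⁺]_in) with z = +1.
= (60.7/1) · log₁₀(5.90/131) = 60.70 · log₁₀(0.04504)
= 60.70 · (-1.3464) = -81.73 mV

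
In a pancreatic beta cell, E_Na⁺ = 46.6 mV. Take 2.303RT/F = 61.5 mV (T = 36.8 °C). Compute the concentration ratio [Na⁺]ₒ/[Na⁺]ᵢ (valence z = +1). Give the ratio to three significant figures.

log₁₀([out]/[in]) = E·z/(61.5) = 46.6 × 1 / 61.5 = 0.7577
[out]/[in] = 10^(0.7577) = 5.724

5.72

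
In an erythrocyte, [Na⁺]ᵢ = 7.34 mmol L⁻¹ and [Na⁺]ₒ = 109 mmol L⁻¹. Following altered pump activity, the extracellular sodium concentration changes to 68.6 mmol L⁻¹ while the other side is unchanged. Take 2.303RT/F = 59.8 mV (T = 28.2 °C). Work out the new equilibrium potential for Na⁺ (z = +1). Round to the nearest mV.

58 mV

After the shift: [Na⁺]_out = 68.6, [Na⁺]_in = 7.34 mmol L⁻¹.
E_new = (59.8/1)·log₁₀(68.6/7.34) = 59.80 · (0.9706) = 58.04 mV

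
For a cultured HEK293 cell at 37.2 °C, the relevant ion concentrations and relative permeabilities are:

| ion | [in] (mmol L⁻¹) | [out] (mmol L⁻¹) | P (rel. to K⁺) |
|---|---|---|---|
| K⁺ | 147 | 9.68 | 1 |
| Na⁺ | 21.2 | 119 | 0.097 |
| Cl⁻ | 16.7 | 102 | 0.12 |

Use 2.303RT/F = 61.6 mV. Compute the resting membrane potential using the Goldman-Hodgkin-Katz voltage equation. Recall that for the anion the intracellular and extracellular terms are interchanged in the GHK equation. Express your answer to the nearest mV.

Vm = 61.6 · log₁₀[(Σ P·[cation]ₒ + Σ P·[anion]ᵢ) / (Σ P·[cation]ᵢ + Σ P·[anion]ₒ)]
Numerator = 1×9.68 + 0.097×119 + 0.12×16.7 = 23.23
Denominator = 1×147 + 0.097×21.2 + 0.12×102 = 161.3
Vm = 61.6 · log₁₀(0.144) = 61.6 × (-0.8416) = -51.84 mV

-52 mV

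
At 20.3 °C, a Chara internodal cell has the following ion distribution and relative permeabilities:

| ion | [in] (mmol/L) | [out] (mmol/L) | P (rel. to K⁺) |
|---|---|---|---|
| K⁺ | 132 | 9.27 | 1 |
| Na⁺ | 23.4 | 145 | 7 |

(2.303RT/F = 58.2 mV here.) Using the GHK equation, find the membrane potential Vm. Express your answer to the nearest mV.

31 mV

Vm = 58.2 · log₁₀[(Σ P·[cation]ₒ + Σ P·[anion]ᵢ) / (Σ P·[cation]ᵢ + Σ P·[anion]ₒ)]
Numerator = 1×9.27 + 7×145 = 1024
Denominator = 1×132 + 7×23.4 = 295.8
Vm = 58.2 · log₁₀(3.4627) = 58.2 × (0.5394) = 31.39 mV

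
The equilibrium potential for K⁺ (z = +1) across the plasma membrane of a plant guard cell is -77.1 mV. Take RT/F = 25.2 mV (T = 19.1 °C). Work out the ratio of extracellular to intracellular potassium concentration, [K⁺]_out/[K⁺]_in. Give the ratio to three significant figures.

ln([out]/[in]) = E·z/(25.2) = -77.1 × 1 / 25.2 = -3.0595
[out]/[in] = e^(-3.0595) = 0.04691

0.0469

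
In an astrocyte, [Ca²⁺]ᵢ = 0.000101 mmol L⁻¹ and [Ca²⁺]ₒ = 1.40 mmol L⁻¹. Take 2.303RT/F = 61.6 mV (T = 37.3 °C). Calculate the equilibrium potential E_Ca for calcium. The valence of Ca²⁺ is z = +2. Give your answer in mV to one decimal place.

127.6 mV

E = (61.6/z) · log₁₀([Ca²⁺]_out/[Ca²⁺]_in) with z = +2.
= (61.6/2) · log₁₀(1.40/0.000101) = 30.80 · log₁₀(1.386e+04)
= 30.80 · (4.1418) = 127.57 mV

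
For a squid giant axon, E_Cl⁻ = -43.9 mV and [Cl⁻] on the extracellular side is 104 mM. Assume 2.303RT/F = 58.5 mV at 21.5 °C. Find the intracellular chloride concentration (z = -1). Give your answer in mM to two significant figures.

Nernst: E = (58.5/-1) · log₁₀([out]/[in]), so log₁₀([out]/[in]) = -43.9 × -1 / 58.5 = 0.7504.
[out]/[in] = 10^(0.7504) = 5.629.
[in] = 104 / 5.629 = 18.48 mM.

18 mM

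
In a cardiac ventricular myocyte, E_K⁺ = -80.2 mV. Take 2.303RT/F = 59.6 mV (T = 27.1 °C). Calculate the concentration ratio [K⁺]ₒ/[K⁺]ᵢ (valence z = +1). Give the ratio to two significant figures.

log₁₀([out]/[in]) = E·z/(59.6) = -80.2 × 1 / 59.6 = -1.3456
[out]/[in] = 10^(-1.3456) = 0.04512

0.045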